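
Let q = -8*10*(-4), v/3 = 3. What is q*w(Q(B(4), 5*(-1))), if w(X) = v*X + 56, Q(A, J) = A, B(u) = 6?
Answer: 35200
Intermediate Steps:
v = 9 (v = 3*3 = 9)
q = 320 (q = -80*(-4) = 320)
w(X) = 56 + 9*X (w(X) = 9*X + 56 = 56 + 9*X)
q*w(Q(B(4), 5*(-1))) = 320*(56 + 9*6) = 320*(56 + 54) = 320*110 = 35200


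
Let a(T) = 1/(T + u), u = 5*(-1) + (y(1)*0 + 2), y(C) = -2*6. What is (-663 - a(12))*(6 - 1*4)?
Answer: -11936/9 ≈ -1326.2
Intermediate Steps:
y(C) = -12
u = -3 (u = 5*(-1) + (-12*0 + 2) = -5 + (0 + 2) = -5 + 2 = -3)
a(T) = 1/(-3 + T) (a(T) = 1/(T - 3) = 1/(-3 + T))
(-663 - a(12))*(6 - 1*4) = (-663 - 1/(-3 + 12))*(6 - 1*4) = (-663 - 1/9)*(6 - 4) = (-663 - 1*⅑)*2 = (-663 - ⅑)*2 = -5968/9*2 = -11936/9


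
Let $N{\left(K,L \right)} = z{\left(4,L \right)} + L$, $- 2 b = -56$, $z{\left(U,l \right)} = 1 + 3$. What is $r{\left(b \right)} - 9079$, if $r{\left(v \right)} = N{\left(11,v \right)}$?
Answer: $-9047$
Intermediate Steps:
$z{\left(U,l \right)} = 4$
$b = 28$ ($b = \left(- \frac{1}{2}\right) \left(-56\right) = 28$)
$N{\left(K,L \right)} = 4 + L$
$r{\left(v \right)} = 4 + v$
$r{\left(b \right)} - 9079 = \left(4 + 28\right) - 9079 = 32 - 9079 = -9047$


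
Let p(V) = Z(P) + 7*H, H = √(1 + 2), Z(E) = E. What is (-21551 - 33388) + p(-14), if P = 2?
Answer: -54937 + 7*√3 ≈ -54925.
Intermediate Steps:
H = √3 ≈ 1.7320
p(V) = 2 + 7*√3
(-21551 - 33388) + p(-14) = (-21551 - 33388) + (2 + 7*√3) = -54939 + (2 + 7*√3) = -54937 + 7*√3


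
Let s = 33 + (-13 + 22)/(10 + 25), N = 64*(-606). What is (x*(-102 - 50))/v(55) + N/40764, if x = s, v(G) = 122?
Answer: -307412528/7252595 ≈ -42.387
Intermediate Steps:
N = -38784
s = 1164/35 (s = 33 + 9/35 = 1164/35 ≈ 33.257)
x = 1164/35 ≈ 33.257
(x*(-102 - 50))/v(55) + N/40764 = (1164*(-102 - 50)/35)/122 - 38784/40764 = ((1164/35)*(-152))*(1/122) - 38784*1/40764 = -176928/35*1/122 - 3232/3397 = -88464/2135 - 3232/3397 = -307412528/7252595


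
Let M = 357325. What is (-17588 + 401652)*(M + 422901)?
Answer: 299656718464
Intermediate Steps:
(-17588 + 401652)*(M + 422901) = (-17588 + 401652)*(357325 + 422901) = 384064*780226 = 299656718464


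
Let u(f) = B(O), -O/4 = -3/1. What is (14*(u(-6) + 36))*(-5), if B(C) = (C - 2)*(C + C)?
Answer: -19320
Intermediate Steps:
O = 12 (O = -(-12)/1 = -(-12) = -4*(-3) = 12)
B(C) = 2*C*(-2 + C) (B(C) = (-2 + C)*(2*C) = 2*C*(-2 + C))
u(f) = 240 (u(f) = 2*12*(-2 + 12) = 2*12*10 = 240)
(14*(u(-6) + 36))*(-5) = (14*(240 + 36))*(-5) = (14*276)*(-5) = 3864*(-5) = -19320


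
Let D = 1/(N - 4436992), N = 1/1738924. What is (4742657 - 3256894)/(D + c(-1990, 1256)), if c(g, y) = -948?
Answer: -11463540933363246141/7314381100762360 ≈ -1567.3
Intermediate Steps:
N = 1/1738924 ≈ 5.7507e-7
D = -1738924/7715591876607 (D = 1/(1/1738924 - 4436992) = 1/(-7715591876607/1738924) = -1738924/7715591876607 ≈ -2.2538e-7)
(4742657 - 3256894)/(D + c(-1990, 1256)) = (4742657 - 3256894)/(-1738924/7715591876607 - 948) = 1485763/(-7314381100762360/7715591876607) = 1485763*(-7715591876607/7314381100762360) = -11463540933363246141/7314381100762360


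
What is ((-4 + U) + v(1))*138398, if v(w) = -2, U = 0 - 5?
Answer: -1522378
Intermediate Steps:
U = -5
((-4 + U) + v(1))*138398 = ((-4 - 5) - 2)*138398 = (-9 - 2)*138398 = -11*138398 = -1522378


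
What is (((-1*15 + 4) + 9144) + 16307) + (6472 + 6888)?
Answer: 38800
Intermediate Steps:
(((-1*15 + 4) + 9144) + 16307) + (6472 + 6888) = (((-15 + 4) + 9144) + 16307) + 13360 = ((-11 + 9144) + 16307) + 13360 = (9133 + 16307) + 13360 = 25440 + 13360 = 38800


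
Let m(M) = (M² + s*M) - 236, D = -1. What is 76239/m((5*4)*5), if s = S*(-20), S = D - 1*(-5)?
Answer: 8471/196 ≈ 43.219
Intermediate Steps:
S = 4 (S = -1 - 1*(-5) = -1 + 5 = 4)
s = -80 (s = 4*(-20) = -80)
m(M) = -236 + M² - 80*M (m(M) = (M² - 80*M) - 236 = -236 + M² - 80*M)
76239/m((5*4)*5) = 76239/(-236 + ((5*4)*5)² - 80*5*4*5) = 76239/(-236 + (20*5)² - 1600*5) = 76239/(-236 + 100² - 80*100) = 76239/(-236 + 10000 - 8000) = 76239/1764 = 76239*(1/1764) = 8471/196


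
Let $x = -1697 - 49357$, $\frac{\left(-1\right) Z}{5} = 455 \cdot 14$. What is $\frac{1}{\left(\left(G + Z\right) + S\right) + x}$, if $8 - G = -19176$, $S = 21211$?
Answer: $- \frac{1}{42509} \approx -2.3524 \cdot 10^{-5}$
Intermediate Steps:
$G = 19184$ ($G = 8 - -19176 = 8 + 19176 = 19184$)
$Z = -31850$ ($Z = - 5 \cdot 455 \cdot 14 = \left(-5\right) 6370 = -31850$)
$x = -51054$ ($x = -1697 - 49357 = -51054$)
$\frac{1}{\left(\left(G + Z\right) + S\right) + x} = \frac{1}{\left(\left(19184 - 31850\right) + 21211\right) - 51054} = \frac{1}{\left(-12666 + 21211\right) - 51054} = \frac{1}{8545 - 51054} = \frac{1}{-42509} = - \frac{1}{42509}$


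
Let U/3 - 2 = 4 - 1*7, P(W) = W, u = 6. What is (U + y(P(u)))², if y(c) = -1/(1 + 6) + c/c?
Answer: 225/49 ≈ 4.5918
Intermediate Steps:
y(c) = 6/7 (y(c) = -1/7 + 1 = -1*⅐ + 1 = -⅐ + 1 = 6/7)
U = -3 (U = 6 + 3*(4 - 1*7) = 6 + 3*(4 - 7) = 6 + 3*(-3) = 6 - 9 = -3)
(U + y(P(u)))² = (-3 + 6/7)² = (-15/7)² = 225/49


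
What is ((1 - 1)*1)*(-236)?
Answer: 0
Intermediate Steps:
((1 - 1)*1)*(-236) = (0*1)*(-236) = 0*(-236) = 0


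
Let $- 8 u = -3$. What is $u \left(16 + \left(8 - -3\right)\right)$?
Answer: $\frac{81}{8} \approx 10.125$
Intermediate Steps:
$u = \frac{3}{8}$ ($u = \left(- \frac{1}{8}\right) \left(-3\right) = \frac{3}{8} \approx 0.375$)
$u \left(16 + \left(8 - -3\right)\right) = \frac{3 \left(16 + \left(8 - -3\right)\right)}{8} = \frac{3 \left(16 + \left(8 + 3\right)\right)}{8} = \frac{3 \left(16 + 11\right)}{8} = \frac{3}{8} \cdot 27 = \frac{81}{8}$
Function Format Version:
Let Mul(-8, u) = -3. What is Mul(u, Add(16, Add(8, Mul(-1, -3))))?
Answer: Rational(81, 8) ≈ 10.125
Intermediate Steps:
u = Rational(3, 8) (u = Mul(Rational(-1, 8), -3) = Rational(3, 8) ≈ 0.37500)
Mul(u, Add(16, Add(8, Mul(-1, -3)))) = Mul(Rational(3, 8), Add(16, Add(8, Mul(-1, -3)))) = Mul(Rational(3, 8), Add(16, Add(8, 3))) = Mul(Rational(3, 8), Add(16, 11)) = Mul(Rational(3, 8), 27) = Rational(81, 8)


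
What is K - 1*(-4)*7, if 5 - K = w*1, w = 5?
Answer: 28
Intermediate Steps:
K = 0 (K = 5 - 5 = 0)
K - 1*(-4)*7 = 0 - 1*(-4)*7 = 0 + 4*7 = 0 + 28 = 28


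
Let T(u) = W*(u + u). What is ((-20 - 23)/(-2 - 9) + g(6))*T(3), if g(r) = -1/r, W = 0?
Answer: 0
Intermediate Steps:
T(u) = 0 (T(u) = 0*(u + u) = 0*(2*u) = 0)
((-20 - 23)/(-2 - 9) + g(6))*T(3) = ((-20 - 23)/(-2 - 9) - 1/6)*0 = (-43/(-11) - 1*1/6)*0 = (-43*(-1/11) - 1/6)*0 = (43/11 - 1/6)*0 = (247/66)*0 = 0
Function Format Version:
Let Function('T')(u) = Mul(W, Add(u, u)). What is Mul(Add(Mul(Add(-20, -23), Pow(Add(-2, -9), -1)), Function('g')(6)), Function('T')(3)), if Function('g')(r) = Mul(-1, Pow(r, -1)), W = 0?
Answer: 0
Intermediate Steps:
Function('T')(u) = 0 (Function('T')(u) = Mul(0, Add(u, u)) = Mul(0, Mul(2, u)) = 0)
Mul(Add(Mul(Add(-20, -23), Pow(Add(-2, -9), -1)), Function('g')(6)), Function('T')(3)) = Mul(Add(Mul(Add(-20, -23), Pow(Add(-2, -9), -1)), Mul(-1, Pow(6, -1))), 0) = Mul(Add(Mul(-43, Pow(-11, -1)), Mul(-1, Rational(1, 6))), 0) = Mul(Add(Mul(-43, Rational(-1, 11)), Rational(-1, 6)), 0) = Mul(Add(Rational(43, 11), Rational(-1, 6)), 0) = Mul(Rational(247, 66), 0) = 0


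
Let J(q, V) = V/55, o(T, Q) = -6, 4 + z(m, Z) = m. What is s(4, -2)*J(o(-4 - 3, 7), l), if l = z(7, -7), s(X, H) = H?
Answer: -6/55 ≈ -0.10909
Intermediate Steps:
z(m, Z) = -4 + m
l = 3 (l = -4 + 7 = 3)
J(q, V) = V/55 (J(q, V) = V*(1/55) = V/55)
s(4, -2)*J(o(-4 - 3, 7), l) = -2*3/55 = -6/55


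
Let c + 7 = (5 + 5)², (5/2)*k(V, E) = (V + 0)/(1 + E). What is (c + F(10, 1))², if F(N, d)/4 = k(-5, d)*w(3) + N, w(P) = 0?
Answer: 17689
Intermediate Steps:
k(V, E) = 2*V/(5*(1 + E)) (k(V, E) = 2*((V + 0)/(1 + E))/5 = 2*(V/(1 + E))/5 = 2*V/(5*(1 + E)))
c = 93 (c = -7 + (5 + 5)² = -7 + 10² = -7 + 100 = 93)
F(N, d) = 4*N (F(N, d) = 4*(((⅖)*(-5)/(1 + d))*0 + N) = 4*(-2/(1 + d)*0 + N) = 4*(0 + N) = 4*N)
(c + F(10, 1))² = (93 + 4*10)² = (93 + 40)² = 133² = 17689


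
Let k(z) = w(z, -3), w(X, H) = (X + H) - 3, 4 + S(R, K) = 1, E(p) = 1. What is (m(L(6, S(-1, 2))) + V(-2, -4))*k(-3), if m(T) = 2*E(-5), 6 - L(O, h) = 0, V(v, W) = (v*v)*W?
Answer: 126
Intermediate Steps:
V(v, W) = W*v**2 (V(v, W) = v**2*W = W*v**2)
S(R, K) = -3 (S(R, K) = -4 + 1 = -3)
L(O, h) = 6 (L(O, h) = 6 - 1*0 = 6 + 0 = 6)
w(X, H) = -3 + H + X (w(X, H) = (H + X) - 3 = -3 + H + X)
m(T) = 2 (m(T) = 2*1 = 2)
k(z) = -6 + z (k(z) = -3 - 3 + z = -6 + z)
(m(L(6, S(-1, 2))) + V(-2, -4))*k(-3) = (2 - 4*(-2)**2)*(-6 - 3) = (2 - 4*4)*(-9) = (2 - 16)*(-9) = -14*(-9) = 126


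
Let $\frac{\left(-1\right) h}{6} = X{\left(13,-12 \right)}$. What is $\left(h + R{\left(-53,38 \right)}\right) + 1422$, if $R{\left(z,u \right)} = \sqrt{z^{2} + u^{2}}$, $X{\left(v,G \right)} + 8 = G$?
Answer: $1542 + \sqrt{4253} \approx 1607.2$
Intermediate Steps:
$X{\left(v,G \right)} = -8 + G$
$h = 120$ ($h = - 6 \left(-8 - 12\right) = \left(-6\right) \left(-20\right) = 120$)
$R{\left(z,u \right)} = \sqrt{u^{2} + z^{2}}$
$\left(h + R{\left(-53,38 \right)}\right) + 1422 = \left(120 + \sqrt{38^{2} + \left(-53\right)^{2}}\right) + 1422 = \left(120 + \sqrt{1444 + 2809}\right) + 1422 = \left(120 + \sqrt{4253}\right) + 1422 = 1542 + \sqrt{4253}$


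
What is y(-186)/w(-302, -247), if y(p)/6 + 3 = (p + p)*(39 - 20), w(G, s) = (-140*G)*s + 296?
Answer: 21213/5221432 ≈ 0.0040627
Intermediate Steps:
w(G, s) = 296 - 140*G*s (w(G, s) = -140*G*s + 296 = 296 - 140*G*s)
y(p) = -18 + 228*p (y(p) = -18 + 6*((p + p)*(39 - 20)) = -18 + 6*((2*p)*19) = -18 + 6*(38*p) = -18 + 228*p)
y(-186)/w(-302, -247) = (-18 + 228*(-186))/(296 - 140*(-302)*(-247)) = (-18 - 42408)/(296 - 10443160) = -42426/(-10442864) = -42426*(-1/10442864) = 21213/5221432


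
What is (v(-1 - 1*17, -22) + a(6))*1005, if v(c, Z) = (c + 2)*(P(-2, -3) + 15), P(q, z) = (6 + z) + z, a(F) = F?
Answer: -235170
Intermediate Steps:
P(q, z) = 6 + 2*z
v(c, Z) = 30 + 15*c (v(c, Z) = (c + 2)*((6 + 2*(-3)) + 15) = (2 + c)*((6 - 6) + 15) = (2 + c)*(0 + 15) = (2 + c)*15 = 30 + 15*c)
(v(-1 - 1*17, -22) + a(6))*1005 = ((30 + 15*(-1 - 1*17)) + 6)*1005 = ((30 + 15*(-1 - 17)) + 6)*1005 = ((30 + 15*(-18)) + 6)*1005 = ((30 - 270) + 6)*1005 = (-240 + 6)*1005 = -234*1005 = -235170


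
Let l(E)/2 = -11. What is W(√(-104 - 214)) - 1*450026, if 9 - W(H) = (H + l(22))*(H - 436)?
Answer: -459291 + 458*I*√318 ≈ -4.5929e+5 + 8167.3*I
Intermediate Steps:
l(E) = -22 (l(E) = 2*(-11) = -22)
W(H) = 9 - (-436 + H)*(-22 + H) (W(H) = 9 - (H - 22)*(H - 436) = 9 - (-22 + H)*(-436 + H) = 9 - (-436 + H)*(-22 + H))
W(√(-104 - 214)) - 1*450026 = (-9583 - (√(-104 - 214))² + 458*√(-104 - 214)) - 1*450026 = (-9583 - (√(-318))² + 458*√(-318)) - 450026 = (-9583 - (I*√318)² + 458*(I*√318)) - 450026 = (-9583 - 1*(-318) + 458*I*√318) - 450026 = (-9583 + 318 + 458*I*√318) - 450026 = (-9265 + 458*I*√318) - 450026 = -459291 + 458*I*√318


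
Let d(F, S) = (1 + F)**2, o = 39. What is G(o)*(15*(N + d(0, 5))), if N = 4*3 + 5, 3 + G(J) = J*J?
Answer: 409860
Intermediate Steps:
G(J) = -3 + J**2 (G(J) = -3 + J*J = -3 + J**2)
N = 17 (N = 12 + 5 = 17)
G(o)*(15*(N + d(0, 5))) = (-3 + 39**2)*(15*(17 + (1 + 0)**2)) = (-3 + 1521)*(15*(17 + 1**2)) = 1518*(15*(17 + 1)) = 1518*(15*18) = 1518*270 = 409860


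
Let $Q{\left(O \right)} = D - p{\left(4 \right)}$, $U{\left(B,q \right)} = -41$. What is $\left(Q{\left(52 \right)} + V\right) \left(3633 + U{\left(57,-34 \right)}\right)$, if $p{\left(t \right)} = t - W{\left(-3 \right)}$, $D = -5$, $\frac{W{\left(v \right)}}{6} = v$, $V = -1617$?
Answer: $-5905248$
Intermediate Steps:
$W{\left(v \right)} = 6 v$
$p{\left(t \right)} = 18 + t$ ($p{\left(t \right)} = t - 6 \left(-3\right) = t - -18 = t + 18 = 18 + t$)
$Q{\left(O \right)} = -27$ ($Q{\left(O \right)} = -5 - \left(18 + 4\right) = -5 - 22 = -27$)
$\left(Q{\left(52 \right)} + V\right) \left(3633 + U{\left(57,-34 \right)}\right) = \left(-27 - 1617\right) \left(3633 - 41\right) = \left(-1644\right) 3592 = -5905248$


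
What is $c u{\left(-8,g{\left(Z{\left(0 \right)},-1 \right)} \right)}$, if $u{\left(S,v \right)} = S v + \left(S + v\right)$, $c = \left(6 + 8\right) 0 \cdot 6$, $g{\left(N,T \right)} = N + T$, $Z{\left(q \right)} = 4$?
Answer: $0$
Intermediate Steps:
$c = 0$ ($c = 14 \cdot 0 = 0$)
$u{\left(S,v \right)} = S + v + S v$
$c u{\left(-8,g{\left(Z{\left(0 \right)},-1 \right)} \right)} = 0 \left(-8 + \left(4 - 1\right) - 8 \left(4 - 1\right)\right) = 0 \left(-8 + 3 - 24\right) = 0 \left(-29\right) = 0$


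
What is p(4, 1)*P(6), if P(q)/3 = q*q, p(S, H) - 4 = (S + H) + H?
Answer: 1080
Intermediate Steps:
p(S, H) = 4 + S + 2*H (p(S, H) = 4 + ((S + H) + H) = 4 + ((H + S) + H) = 4 + (S + 2*H) = 4 + S + 2*H)
P(q) = 3*q² (P(q) = 3*(q*q) = 3*q²)
p(4, 1)*P(6) = (4 + 4 + 2*1)*(3*6²) = (4 + 4 + 2)*(3*36) = 10*108 = 1080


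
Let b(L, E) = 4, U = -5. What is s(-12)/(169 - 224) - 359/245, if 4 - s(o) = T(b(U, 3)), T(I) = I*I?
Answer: -3361/2695 ≈ -1.2471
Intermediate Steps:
T(I) = I²
s(o) = -12 (s(o) = 4 - 1*4² = 4 - 1*16 = 4 - 16 = -12)
s(-12)/(169 - 224) - 359/245 = -12/(169 - 224) - 359/245 = -12/(-55) - 359*1/245 = -12*(-1/55) - 359/245 = 12/55 - 359/245 = -3361/2695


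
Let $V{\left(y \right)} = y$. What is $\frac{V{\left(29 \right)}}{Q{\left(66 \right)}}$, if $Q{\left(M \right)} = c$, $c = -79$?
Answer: $- \frac{29}{79} \approx -0.36709$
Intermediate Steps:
$Q{\left(M \right)} = -79$
$\frac{V{\left(29 \right)}}{Q{\left(66 \right)}} = \frac{29}{-79} = 29 \left(- \frac{1}{79}\right) = - \frac{29}{79}$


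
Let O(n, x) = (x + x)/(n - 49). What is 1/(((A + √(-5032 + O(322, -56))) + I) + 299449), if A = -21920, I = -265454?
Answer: 470925/5686615639 - 2*I*√1913574/5686615639 ≈ 8.2813e-5 - 4.8652e-7*I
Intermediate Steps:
O(n, x) = 2*x/(-49 + n) (O(n, x) = (2*x)/(-49 + n) = 2*x/(-49 + n))
1/(((A + √(-5032 + O(322, -56))) + I) + 299449) = 1/(((-21920 + √(-5032 + 2*(-56)/(-49 + 322))) - 265454) + 299449) = 1/(((-21920 + √(-5032 + 2*(-56)/273)) - 265454) + 299449) = 1/(((-21920 + √(-5032 + 2*(-56)*(1/273))) - 265454) + 299449) = 1/(((-21920 + √(-5032 - 16/39)) - 265454) + 299449) = 1/(((-21920 + √(-196264/39)) - 265454) + 299449) = 1/(((-21920 + 2*I*√1913574/39) - 265454) + 299449) = 1/((-287374 + 2*I*√1913574/39) + 299449) = 1/(12075 + 2*I*√1913574/39)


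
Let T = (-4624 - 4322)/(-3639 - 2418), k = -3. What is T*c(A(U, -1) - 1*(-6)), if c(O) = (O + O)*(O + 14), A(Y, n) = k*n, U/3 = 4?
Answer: 411516/673 ≈ 611.46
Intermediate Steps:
U = 12 (U = 3*4 = 12)
A(Y, n) = -3*n
c(O) = 2*O*(14 + O) (c(O) = (2*O)*(14 + O) = 2*O*(14 + O))
T = 994/673 (T = -8946/(-6057) = -8946*(-1/6057) = 994/673 ≈ 1.4770)
T*c(A(U, -1) - 1*(-6)) = 994*(2*(-3*(-1) - 1*(-6))*(14 + (-3*(-1) - 1*(-6))))/673 = 994*(2*(3 + 6)*(14 + (3 + 6)))/673 = 994*(2*9*(14 + 9))/673 = 994*(2*9*23)/673 = (994/673)*414 = 411516/673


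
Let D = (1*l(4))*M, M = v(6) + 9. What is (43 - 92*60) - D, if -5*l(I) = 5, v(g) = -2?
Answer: -5470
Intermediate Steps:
l(I) = -1 (l(I) = -⅕*5 = -1)
M = 7 (M = -2 + 9 = 7)
D = -7 (D = (1*(-1))*7 = -1*7 = -7)
(43 - 92*60) - D = (43 - 92*60) - 1*(-7) = (43 - 5520) + 7 = -5477 + 7 = -5470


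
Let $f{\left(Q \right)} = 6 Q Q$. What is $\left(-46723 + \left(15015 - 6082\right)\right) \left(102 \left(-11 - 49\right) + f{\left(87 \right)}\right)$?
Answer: $-1484920260$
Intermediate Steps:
$f{\left(Q \right)} = 6 Q^{2}$
$\left(-46723 + \left(15015 - 6082\right)\right) \left(102 \left(-11 - 49\right) + f{\left(87 \right)}\right) = \left(-46723 + \left(15015 - 6082\right)\right) \left(102 \left(-11 - 49\right) + 6 \cdot 87^{2}\right) = \left(-46723 + 8933\right) \left(102 \left(-60\right) + 6 \cdot 7569\right) = - 37790 \left(-6120 + 45414\right) = \left(-37790\right) 39294 = -1484920260$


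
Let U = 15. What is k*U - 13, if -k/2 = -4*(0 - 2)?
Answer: -253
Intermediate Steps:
k = -16 (k = -(-8)*(0 - 2) = -(-8)*(-2) = -2*8 = -16)
k*U - 13 = -16*15 - 13 = -240 - 13 = -253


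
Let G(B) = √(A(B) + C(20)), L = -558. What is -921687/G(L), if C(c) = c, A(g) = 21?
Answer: -921687*√41/41 ≈ -1.4394e+5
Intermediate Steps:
G(B) = √41 (G(B) = √(21 + 20) = √41)
-921687/G(L) = -921687*√41/41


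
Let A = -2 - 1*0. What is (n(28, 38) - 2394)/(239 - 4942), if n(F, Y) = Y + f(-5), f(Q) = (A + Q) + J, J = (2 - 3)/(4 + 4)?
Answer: 18905/37624 ≈ 0.50247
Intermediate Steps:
A = -2 (A = -2 + 0 = -2)
J = -⅛ (J = -1/8 = -1*⅛ = -⅛ ≈ -0.12500)
f(Q) = -17/8 + Q (f(Q) = (-2 + Q) - ⅛ = -17/8 + Q)
n(F, Y) = -57/8 + Y (n(F, Y) = Y + (-17/8 - 5) = Y - 57/8 = -57/8 + Y)
(n(28, 38) - 2394)/(239 - 4942) = ((-57/8 + 38) - 2394)/(239 - 4942) = (247/8 - 2394)/(-4703) = -18905/8*(-1/4703) = 18905/37624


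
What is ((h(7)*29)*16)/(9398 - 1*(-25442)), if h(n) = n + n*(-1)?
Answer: 0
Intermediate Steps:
h(n) = 0 (h(n) = n - n = 0)
((h(7)*29)*16)/(9398 - 1*(-25442)) = ((0*29)*16)/(9398 - 1*(-25442)) = (0*16)/(9398 + 25442) = 0/34840 = 0*(1/34840) = 0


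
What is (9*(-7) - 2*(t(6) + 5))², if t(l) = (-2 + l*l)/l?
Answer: 64009/9 ≈ 7112.1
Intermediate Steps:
t(l) = (-2 + l²)/l
(9*(-7) - 2*(t(6) + 5))² = (9*(-7) - 2*((6 - 2/6) + 5))² = (-63 - 2*((6 - 2*⅙) + 5))² = (-63 - 2*((6 - ⅓) + 5))² = (-63 - 2*(17/3 + 5))² = (-63 - 2*32/3)² = (-63 - 64/3)² = (-253/3)² = 64009/9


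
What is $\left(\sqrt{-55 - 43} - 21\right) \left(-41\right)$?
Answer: $861 - 287 i \sqrt{2} \approx 861.0 - 405.88 i$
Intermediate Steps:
$\left(\sqrt{-55 - 43} - 21\right) \left(-41\right) = \left(\sqrt{-98} - 21\right) \left(-41\right) = \left(7 i \sqrt{2} - 21\right) \left(-41\right) = \left(-21 + 7 i \sqrt{2}\right) \left(-41\right) = 861 - 287 i \sqrt{2}$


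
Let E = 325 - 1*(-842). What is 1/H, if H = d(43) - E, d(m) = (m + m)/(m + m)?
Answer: -1/1166 ≈ -0.00085763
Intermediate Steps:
d(m) = 1 (d(m) = (2*m)/((2*m)) = (2*m)*(1/(2*m)) = 1)
E = 1167 (E = 325 + 842 = 1167)
H = -1166 (H = 1 - 1*1167 = 1 - 1167 = -1166)
1/H = 1/(-1166) = -1/1166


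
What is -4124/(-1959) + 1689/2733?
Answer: 4859881/1784649 ≈ 2.7232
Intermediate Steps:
-4124/(-1959) + 1689/2733 = -4124*(-1/1959) + 1689*(1/2733) = 4124/1959 + 563/911 = 4859881/1784649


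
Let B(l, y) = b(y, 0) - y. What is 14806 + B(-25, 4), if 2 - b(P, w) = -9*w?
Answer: 14804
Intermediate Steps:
b(P, w) = 2 + 9*w (b(P, w) = 2 - (-9)*w = 2 + 9*w)
B(l, y) = 2 - y (B(l, y) = (2 + 9*0) - y = (2 + 0) - y = 2 - y)
14806 + B(-25, 4) = 14806 + (2 - 1*4) = 14806 + (2 - 4) = 14806 - 2 = 14804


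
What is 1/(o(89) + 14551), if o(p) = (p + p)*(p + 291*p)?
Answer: 1/4640415 ≈ 2.1550e-7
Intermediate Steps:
o(p) = 584*p**2 (o(p) = (2*p)*(292*p) = 584*p**2)
1/(o(89) + 14551) = 1/(584*89**2 + 14551) = 1/(584*7921 + 14551) = 1/(4625864 + 14551) = 1/4640415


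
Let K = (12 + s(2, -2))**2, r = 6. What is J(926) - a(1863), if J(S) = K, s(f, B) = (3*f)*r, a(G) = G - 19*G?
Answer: 35838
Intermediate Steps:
a(G) = -18*G
s(f, B) = 18*f (s(f, B) = (3*f)*6 = 18*f)
K = 2304 (K = (12 + 18*2)**2 = (12 + 36)**2 = 48**2 = 2304)
J(S) = 2304
J(926) - a(1863) = 2304 - (-18)*1863 = 2304 - 1*(-33534) = 2304 + 33534 = 35838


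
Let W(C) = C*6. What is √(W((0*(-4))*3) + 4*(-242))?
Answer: 22*I*√2 ≈ 31.113*I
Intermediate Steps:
W(C) = 6*C
√(W((0*(-4))*3) + 4*(-242)) = √(6*((0*(-4))*3) + 4*(-242)) = √(6*(0*3) - 968) = √(6*0 - 968) = √(0 - 968) = √(-968) = 22*I*√2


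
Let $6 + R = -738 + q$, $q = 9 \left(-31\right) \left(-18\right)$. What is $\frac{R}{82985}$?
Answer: $\frac{4278}{82985} \approx 0.051551$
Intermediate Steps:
$q = 5022$ ($q = \left(-279\right) \left(-18\right) = 5022$)
$R = 4278$ ($R = -6 + \left(-738 + 5022\right) = -6 + 4284 = 4278$)
$\frac{R}{82985} = \frac{4278}{82985}$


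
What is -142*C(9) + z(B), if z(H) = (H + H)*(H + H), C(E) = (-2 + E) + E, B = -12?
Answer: -1696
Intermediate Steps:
C(E) = -2 + 2*E
z(H) = 4*H² (z(H) = (2*H)*(2*H) = 4*H²)
-142*C(9) + z(B) = -142*(-2 + 2*9) + 4*(-12)² = -142*(-2 + 18) + 4*144 = -142*16 + 576 = -2272 + 576 = -1696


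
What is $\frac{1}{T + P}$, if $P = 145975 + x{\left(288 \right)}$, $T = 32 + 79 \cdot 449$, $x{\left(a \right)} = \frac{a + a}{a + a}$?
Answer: $\frac{1}{181479} \approx 5.5103 \cdot 10^{-6}$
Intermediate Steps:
$x{\left(a \right)} = 1$ ($x{\left(a \right)} = \frac{2 a}{2 a} = 2 a \frac{1}{2 a} = 1$)
$T = 35503$ ($T = 32 + 35471 = 35503$)
$P = 145976$ ($P = 145975 + 1 = 145976$)
$\frac{1}{T + P} = \frac{1}{35503 + 145976} = \frac{1}{181479}$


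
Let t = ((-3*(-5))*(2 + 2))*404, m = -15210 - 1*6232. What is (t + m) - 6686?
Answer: -3888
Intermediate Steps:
m = -21442 (m = -15210 - 6232 = -21442)
t = 24240 (t = (15*4)*404 = 60*404 = 24240)
(t + m) - 6686 = (24240 - 21442) - 6686 = 2798 - 6686 = -3888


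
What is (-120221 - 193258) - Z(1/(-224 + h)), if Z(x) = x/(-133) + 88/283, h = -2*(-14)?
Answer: -2312613366143/7377244 ≈ -3.1348e+5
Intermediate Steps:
h = 28
Z(x) = 88/283 - x/133 (Z(x) = x*(-1/133) + 88*(1/283) = -x/133 + 88/283 = 88/283 - x/133)
(-120221 - 193258) - Z(1/(-224 + h)) = (-120221 - 193258) - (88/283 - 1/(133*(-224 + 28))) = -313479 - (88/283 - 1/133/(-196)) = -313479 - (88/283 - 1/133*(-1/196)) = -313479 - (88/283 + 1/26068) = -313479 - 1*2294267/7377244 = -313479 - 2294267/7377244 = -2312613366143/7377244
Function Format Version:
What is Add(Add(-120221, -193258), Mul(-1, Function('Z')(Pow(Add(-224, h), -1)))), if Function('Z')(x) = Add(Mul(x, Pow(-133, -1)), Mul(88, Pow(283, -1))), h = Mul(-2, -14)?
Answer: Rational(-2312613366143, 7377244) ≈ -3.1348e+5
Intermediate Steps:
h = 28
Function('Z')(x) = Add(Rational(88, 283), Mul(Rational(-1, 133), x)) (Function('Z')(x) = Add(Mul(x, Rational(-1, 133)), Mul(88, Rational(1, 283))) = Add(Mul(Rational(-1, 133), x), Rational(88, 283)) = Add(Rational(88, 283), Mul(Rational(-1, 133), x)))
Add(Add(-120221, -193258), Mul(-1, Function('Z')(Pow(Add(-224, h), -1)))) = Add(Add(-120221, -193258), Mul(-1, Add(Rational(88, 283), Mul(Rational(-1, 133), Pow(Add(-224, 28), -1))))) = Add(-313479, Mul(-1, Add(Rational(88, 283), Mul(Rational(-1, 133), Pow(-196, -1))))) = Add(-313479, Mul(-1, Add(Rational(88, 283), Mul(Rational(-1, 133), Rational(-1, 196))))) = Add(-313479, Mul(-1, Add(Rational(88, 283), Rational(1, 26068)))) = Add(-313479, Mul(-1, Rational(2294267, 7377244))) = Add(-313479, Rational(-2294267, 7377244)) = Rational(-2312613366143, 7377244)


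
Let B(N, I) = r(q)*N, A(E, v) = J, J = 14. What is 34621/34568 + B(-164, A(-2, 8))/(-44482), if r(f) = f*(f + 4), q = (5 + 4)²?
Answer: 20286061421/768826888 ≈ 26.386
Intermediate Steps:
q = 81 (q = 9² = 81)
r(f) = f*(4 + f)
A(E, v) = 14
B(N, I) = 6885*N (B(N, I) = (81*(4 + 81))*N = (81*85)*N = 6885*N)
34621/34568 + B(-164, A(-2, 8))/(-44482) = 34621/34568 + (6885*(-164))/(-44482) = 34621*(1/34568) - 1129140*(-1/44482) = 34621/34568 + 564570/22241 = 20286061421/768826888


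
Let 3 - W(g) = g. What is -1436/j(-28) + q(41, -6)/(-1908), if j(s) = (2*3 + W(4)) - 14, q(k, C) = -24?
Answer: 76114/477 ≈ 159.57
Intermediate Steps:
W(g) = 3 - g
j(s) = -9 (j(s) = (2*3 + (3 - 1*4)) - 14 = (6 + (3 - 4)) - 14 = (6 - 1) - 14 = 5 - 14 = -9)
-1436/j(-28) + q(41, -6)/(-1908) = -1436/(-9) - 24/(-1908) = -1436*(-⅑) - 24*(-1/1908) = 1436/9 + 2/159 = 76114/477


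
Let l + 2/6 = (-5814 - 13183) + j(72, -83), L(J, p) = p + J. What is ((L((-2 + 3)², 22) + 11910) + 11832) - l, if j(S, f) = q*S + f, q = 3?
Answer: 127888/3 ≈ 42629.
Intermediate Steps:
L(J, p) = J + p
j(S, f) = f + 3*S (j(S, f) = 3*S + f = f + 3*S)
l = -56593/3 (l = -⅓ + ((-5814 - 13183) + (-83 + 3*72)) = -⅓ + (-18997 + (-83 + 216)) = -⅓ + (-18997 + 133) = -⅓ - 18864 = -56593/3 ≈ -18864.)
((L((-2 + 3)², 22) + 11910) + 11832) - l = ((((-2 + 3)² + 22) + 11910) + 11832) - 1*(-56593/3) = (((1² + 22) + 11910) + 11832) + 56593/3 = (((1 + 22) + 11910) + 11832) + 56593/3 = ((23 + 11910) + 11832) + 56593/3 = (11933 + 11832) + 56593/3 = 23765 + 56593/3 = 127888/3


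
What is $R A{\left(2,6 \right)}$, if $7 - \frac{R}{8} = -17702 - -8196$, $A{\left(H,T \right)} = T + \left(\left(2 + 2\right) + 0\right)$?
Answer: $761040$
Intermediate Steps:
$A{\left(H,T \right)} = 4 + T$ ($A{\left(H,T \right)} = T + \left(4 + 0\right) = T + 4 = 4 + T$)
$R = 76104$ ($R = 56 - 8 \left(-17702 - -8196\right) = 56 - 8 \left(-17702 + 8196\right) = 56 - -76048 = 56 + 76048 = 76104$)
$R A{\left(2,6 \right)} = 76104 \left(4 + 6\right) = 76104 \cdot 10 = 761040$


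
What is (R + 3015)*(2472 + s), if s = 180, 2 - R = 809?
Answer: 5855616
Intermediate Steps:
R = -807 (R = 2 - 1*809 = 2 - 809 = -807)
(R + 3015)*(2472 + s) = (-807 + 3015)*(2472 + 180) = 2208*2652 = 5855616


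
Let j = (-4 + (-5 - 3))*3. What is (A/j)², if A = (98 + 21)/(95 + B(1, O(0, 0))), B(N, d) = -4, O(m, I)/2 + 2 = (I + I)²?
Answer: 289/219024 ≈ 0.0013195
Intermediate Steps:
O(m, I) = -4 + 8*I² (O(m, I) = -4 + 2*(I + I)² = -4 + 2*(2*I)² = -4 + 2*(4*I²) = -4 + 8*I²)
A = 17/13 (A = (98 + 21)/(95 - 4) = 119/91 = 119*(1/91) = 17/13 ≈ 1.3077)
j = -36 (j = (-4 - 8)*3 = -12*3 = -36)
(A/j)² = ((17/13)/(-36))² = ((17/13)*(-1/36))² = (-17/468)² = 289/219024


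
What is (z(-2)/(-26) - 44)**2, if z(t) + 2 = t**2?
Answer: 328329/169 ≈ 1942.8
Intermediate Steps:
z(t) = -2 + t**2
(z(-2)/(-26) - 44)**2 = ((-2 + (-2)**2)/(-26) - 44)**2 = ((-2 + 4)*(-1/26) - 44)**2 = (2*(-1/26) - 44)**2 = (-1/13 - 44)**2 = (-573/13)**2 = 328329/169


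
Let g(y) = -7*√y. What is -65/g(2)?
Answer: 65*√2/14 ≈ 6.5660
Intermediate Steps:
-65/g(2) = -65*(-√2/14) = -(-65)*√2/14 = 65*√2/14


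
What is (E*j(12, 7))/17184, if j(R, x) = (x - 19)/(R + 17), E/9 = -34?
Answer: 153/20764 ≈ 0.0073685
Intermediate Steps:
E = -306 (E = 9*(-34) = -306)
j(R, x) = (-19 + x)/(17 + R)
(E*j(12, 7))/17184 = -306*(-19 + 7)/(17 + 12)/17184 = -306*(-12)/29*(1/17184) = -306*(-12/29)*(1/17184) = (3672/29)*(1/17184) = 153/20764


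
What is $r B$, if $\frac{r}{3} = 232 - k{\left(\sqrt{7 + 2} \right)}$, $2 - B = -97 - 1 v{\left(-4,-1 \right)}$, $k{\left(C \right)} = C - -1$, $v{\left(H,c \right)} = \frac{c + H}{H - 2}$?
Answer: $68286$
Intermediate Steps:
$v{\left(H,c \right)} = \frac{H + c}{-2 + H}$
$k{\left(C \right)} = 1 + C$ ($k{\left(C \right)} = C + 1 = 1 + C$)
$B = \frac{599}{6}$ ($B = 2 - \left(-97 - 1 \frac{-4 - 1}{-2 - 4}\right) = 2 - \left(-97 - 1 \frac{1}{-6} \left(-5\right)\right) = 2 - \left(-97 - 1 \left(\left(- \frac{1}{6}\right) \left(-5\right)\right)\right) = 2 - \left(-97 - 1 \cdot \frac{5}{6}\right) = 2 - \left(-97 - \frac{5}{6}\right) = 2 - - \frac{587}{6} = 2 + \frac{587}{6} = \frac{599}{6} \approx 99.833$)
$r = 684$ ($r = 3 \left(232 - \left(1 + \sqrt{7 + 2}\right)\right) = 3 \left(232 - \left(1 + \sqrt{9}\right)\right) = 3 \left(232 - \left(1 + 3\right)\right) = 3 \left(232 - 4\right) = 3 \cdot 228 = 684$)
$r B = 684 \cdot \frac{599}{6} = 68286$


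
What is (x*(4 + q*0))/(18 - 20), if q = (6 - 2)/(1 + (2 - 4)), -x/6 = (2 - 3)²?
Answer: 12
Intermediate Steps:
x = -6 (x = -6*(2 - 3)² = -6*(-1)² = -6*1 = -6)
q = -4 (q = 4/(1 - 2) = 4/(-1) = 4*(-1) = -4)
(x*(4 + q*0))/(18 - 20) = (-6*(4 - 4*0))/(18 - 20) = -6*(4 + 0)/(-2) = -6*4*(-½) = -24*(-½) = 12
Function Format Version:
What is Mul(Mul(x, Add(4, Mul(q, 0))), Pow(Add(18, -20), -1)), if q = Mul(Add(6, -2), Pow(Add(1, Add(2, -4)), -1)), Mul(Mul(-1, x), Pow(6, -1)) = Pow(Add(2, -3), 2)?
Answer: 12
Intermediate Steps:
x = -6 (x = Mul(-6, Pow(Add(2, -3), 2)) = Mul(-6, Pow(-1, 2)) = Mul(-6, 1) = -6)
q = -4 (q = Mul(4, Pow(Add(1, -2), -1)) = Mul(4, Pow(-1, -1)) = Mul(4, -1) = -4)
Mul(Mul(x, Add(4, Mul(q, 0))), Pow(Add(18, -20), -1)) = Mul(Mul(-6, Add(4, Mul(-4, 0))), Pow(Add(18, -20), -1)) = Mul(Mul(-6, Add(4, 0)), Pow(-2, -1)) = Mul(Mul(-6, 4), Rational(-1, 2)) = Mul(-24, Rational(-1, 2)) = 12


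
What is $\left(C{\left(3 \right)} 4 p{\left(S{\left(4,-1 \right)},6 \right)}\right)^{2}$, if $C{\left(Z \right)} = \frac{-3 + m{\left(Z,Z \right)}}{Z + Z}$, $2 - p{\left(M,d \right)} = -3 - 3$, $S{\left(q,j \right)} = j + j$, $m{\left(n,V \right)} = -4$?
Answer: $\frac{12544}{9} \approx 1393.8$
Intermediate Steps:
$S{\left(q,j \right)} = 2 j$
$p{\left(M,d \right)} = 8$ ($p{\left(M,d \right)} = 2 - \left(-3 - 3\right) = 2 - -6 = 2 + 6 = 8$)
$C{\left(Z \right)} = - \frac{7}{2 Z}$ ($C{\left(Z \right)} = \frac{-3 - 4}{Z + Z} = - \frac{7}{2 Z}$)
$\left(C{\left(3 \right)} 4 p{\left(S{\left(4,-1 \right)},6 \right)}\right)^{2} = \left(- \frac{7}{2 \cdot 3} \cdot 4 \cdot 8\right)^{2} = \left(\left(- \frac{7}{2}\right) \frac{1}{3} \cdot 4 \cdot 8\right)^{2} = \left(\left(- \frac{7}{6}\right) 4 \cdot 8\right)^{2} = \left(\left(- \frac{14}{3}\right) 8\right)^{2} = \left(- \frac{112}{3}\right)^{2} = \frac{12544}{9}$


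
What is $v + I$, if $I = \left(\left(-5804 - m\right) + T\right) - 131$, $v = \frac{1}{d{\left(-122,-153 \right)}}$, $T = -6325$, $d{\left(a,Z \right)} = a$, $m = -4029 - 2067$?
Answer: $- \frac{752009}{122} \approx -6164.0$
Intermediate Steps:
$m = -6096$ ($m = -4029 - 2067 = -6096$)
$v = - \frac{1}{122}$ ($v = \frac{1}{-122} = - \frac{1}{122} \approx -0.0081967$)
$I = -6164$ ($I = \left(\left(-5804 - -6096\right) - 6325\right) - 131 = \left(\left(-5804 + 6096\right) - 6325\right) - 131 = \left(292 - 6325\right) - 131 = -6033 - 131 = -6164$)
$v + I = - \frac{1}{122} - 6164 = - \frac{752009}{122}$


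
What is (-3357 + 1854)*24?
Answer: -36072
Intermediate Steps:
(-3357 + 1854)*24 = -1503*24 = -36072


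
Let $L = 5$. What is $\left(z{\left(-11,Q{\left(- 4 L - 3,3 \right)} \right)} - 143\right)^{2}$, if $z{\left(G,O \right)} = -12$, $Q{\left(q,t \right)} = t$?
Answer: $24025$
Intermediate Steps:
$\left(z{\left(-11,Q{\left(- 4 L - 3,3 \right)} \right)} - 143\right)^{2} = \left(-12 - 143\right)^{2} = \left(-155\right)^{2} = 24025$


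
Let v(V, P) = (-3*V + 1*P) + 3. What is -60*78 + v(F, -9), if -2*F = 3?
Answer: -9363/2 ≈ -4681.5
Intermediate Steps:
F = -3/2 (F = -½*3 = -3/2 ≈ -1.5000)
v(V, P) = 3 + P - 3*V (v(V, P) = (-3*V + P) + 3 = (P - 3*V) + 3 = 3 + P - 3*V)
-60*78 + v(F, -9) = -60*78 + (3 - 9 - 3*(-3/2)) = -4680 + (3 - 9 + 9/2) = -4680 - 3/2 = -9363/2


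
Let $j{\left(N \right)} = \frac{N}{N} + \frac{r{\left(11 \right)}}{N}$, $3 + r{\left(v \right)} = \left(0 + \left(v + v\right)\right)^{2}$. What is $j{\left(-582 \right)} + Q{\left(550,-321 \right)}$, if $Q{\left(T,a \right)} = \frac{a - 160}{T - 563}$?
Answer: $\frac{21635}{582} \approx 37.174$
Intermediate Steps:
$r{\left(v \right)} = -3 + 4 v^{2}$ ($r{\left(v \right)} = -3 + \left(0 + \left(v + v\right)\right)^{2} = -3 + \left(0 + 2 v\right)^{2} = -3 + \left(2 v\right)^{2} = -3 + 4 v^{2}$)
$j{\left(N \right)} = 1 + \frac{481}{N}$ ($j{\left(N \right)} = \frac{N}{N} + \frac{-3 + 4 \cdot 11^{2}}{N} = 1 + \frac{-3 + 4 \cdot 121}{N} = 1 + \frac{-3 + 484}{N} = 1 + \frac{481}{N}$)
$Q{\left(T,a \right)} = \frac{-160 + a}{-563 + T}$
$j{\left(-582 \right)} + Q{\left(550,-321 \right)} = \frac{481 - 582}{-582} + \frac{-160 - 321}{-563 + 550} = \left(- \frac{1}{582}\right) \left(-101\right) + \frac{1}{-13} \left(-481\right) = \frac{101}{582} - -37 = \frac{101}{582} + 37 = \frac{21635}{582}$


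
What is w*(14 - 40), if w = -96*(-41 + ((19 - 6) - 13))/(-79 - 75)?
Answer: 51168/77 ≈ 664.52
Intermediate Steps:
w = -1968/77 (w = -96/((-154/(-41 + (13 - 13)))) = -96/((-154/(-41 + 0))) = -96/((-154/(-41))) = -96/((-154*(-1/41))) = -96/154/41 = -96*41/154 = -1968/77 ≈ -25.558)
w*(14 - 40) = -1968*(14 - 40)/77 = -1968/77*(-26) = 51168/77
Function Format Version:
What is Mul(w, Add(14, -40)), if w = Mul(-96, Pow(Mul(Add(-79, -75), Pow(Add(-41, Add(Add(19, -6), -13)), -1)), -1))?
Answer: Rational(51168, 77) ≈ 664.52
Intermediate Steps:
w = Rational(-1968, 77) (w = Mul(-96, Pow(Mul(-154, Pow(Add(-41, Add(13, -13)), -1)), -1)) = Mul(-96, Pow(Mul(-154, Pow(Add(-41, 0), -1)), -1)) = Mul(-96, Pow(Mul(-154, Pow(-41, -1)), -1)) = Mul(-96, Pow(Mul(-154, Rational(-1, 41)), -1)) = Mul(-96, Pow(Rational(154, 41), -1)) = Mul(-96, Rational(41, 154)) = Rational(-1968, 77) ≈ -25.558)
Mul(w, Add(14, -40)) = Mul(Rational(-1968, 77), Add(14, -40)) = Mul(Rational(-1968, 77), -26) = Rational(51168, 77)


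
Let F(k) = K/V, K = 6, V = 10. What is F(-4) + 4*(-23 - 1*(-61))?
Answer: 763/5 ≈ 152.60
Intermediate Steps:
F(k) = ⅗ (F(k) = 6/10 = 6*(⅒) = ⅗)
F(-4) + 4*(-23 - 1*(-61)) = ⅗ + 4*(-23 - 1*(-61)) = ⅗ + 4*(-23 + 61) = ⅗ + 4*38 = ⅗ + 152 = 763/5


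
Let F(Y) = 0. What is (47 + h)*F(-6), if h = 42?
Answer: 0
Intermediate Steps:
(47 + h)*F(-6) = (47 + 42)*0 = 89*0 = 0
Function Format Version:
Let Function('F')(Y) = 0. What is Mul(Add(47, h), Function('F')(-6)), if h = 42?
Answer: 0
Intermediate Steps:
Mul(Add(47, h), Function('F')(-6)) = Mul(Add(47, 42), 0) = Mul(89, 0) = 0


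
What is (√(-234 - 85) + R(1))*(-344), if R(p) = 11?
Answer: -3784 - 344*I*√319 ≈ -3784.0 - 6144.0*I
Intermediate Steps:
(√(-234 - 85) + R(1))*(-344) = (√(-234 - 85) + 11)*(-344) = (√(-319) + 11)*(-344) = (I*√319 + 11)*(-344) = (11 + I*√319)*(-344) = -3784 - 344*I*√319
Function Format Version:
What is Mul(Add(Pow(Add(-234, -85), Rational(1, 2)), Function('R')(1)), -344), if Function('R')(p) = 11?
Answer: Add(-3784, Mul(-344, I, Pow(319, Rational(1, 2)))) ≈ Add(-3784.0, Mul(-6144.0, I))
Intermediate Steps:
Mul(Add(Pow(Add(-234, -85), Rational(1, 2)), Function('R')(1)), -344) = Mul(Add(Pow(Add(-234, -85), Rational(1, 2)), 11), -344) = Mul(Add(Pow(-319, Rational(1, 2)), 11), -344) = Mul(Add(Mul(I, Pow(319, Rational(1, 2))), 11), -344) = Mul(Add(11, Mul(I, Pow(319, Rational(1, 2)))), -344) = Add(-3784, Mul(-344, I, Pow(319, Rational(1, 2))))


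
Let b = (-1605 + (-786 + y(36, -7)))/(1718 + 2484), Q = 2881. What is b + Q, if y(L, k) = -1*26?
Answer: 12103545/4202 ≈ 2880.4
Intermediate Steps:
y(L, k) = -26
b = -2417/4202 (b = (-1605 + (-786 - 26))/(1718 + 2484) = (-1605 - 812)/4202 = -2417*1/4202 = -2417/4202 ≈ -0.57520)
b + Q = -2417/4202 + 2881 = 12103545/4202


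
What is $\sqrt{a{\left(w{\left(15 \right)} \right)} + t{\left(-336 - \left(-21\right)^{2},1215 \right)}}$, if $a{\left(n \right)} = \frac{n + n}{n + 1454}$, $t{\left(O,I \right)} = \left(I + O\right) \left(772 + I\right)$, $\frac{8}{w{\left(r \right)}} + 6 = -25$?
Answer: $\frac{\sqrt{441885764492970}}{22533} \approx 932.9$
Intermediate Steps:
$w{\left(r \right)} = - \frac{8}{31}$ ($w{\left(r \right)} = \frac{8}{-6 - 25} = \frac{8}{-31} = 8 \left(- \frac{1}{31}\right) = - \frac{8}{31}$)
$t{\left(O,I \right)} = \left(772 + I\right) \left(I + O\right)$
$a{\left(n \right)} = \frac{2 n}{1454 + n}$
$\sqrt{a{\left(w{\left(15 \right)} \right)} + t{\left(-336 - \left(-21\right)^{2},1215 \right)}} = \sqrt{2 \left(- \frac{8}{31}\right) \frac{1}{1454 - \frac{8}{31}} + \left(1215^{2} + 772 \cdot 1215 + 772 \left(-336 - \left(-21\right)^{2}\right) + 1215 \left(-336 - \left(-21\right)^{2}\right)\right)} = \sqrt{2 \left(- \frac{8}{31}\right) \frac{1}{\frac{45066}{31}} + \left(1476225 + 937980 + 772 \left(-336 - 441\right) + 1215 \left(-336 - 441\right)\right)} = \sqrt{2 \left(- \frac{8}{31}\right) \frac{31}{45066} + \left(1476225 + 937980 + 772 \left(-336 - 441\right) + 1215 \left(-336 - 441\right)\right)} = \sqrt{- \frac{8}{22533} + \left(1476225 + 937980 + 772 \left(-777\right) + 1215 \left(-777\right)\right)} = \sqrt{- \frac{8}{22533} + \left(1476225 + 937980 - 599844 - 944055\right)} = \sqrt{- \frac{8}{22533} + 870306} = \sqrt{\frac{19610605090}{22533}} = \frac{\sqrt{441885764492970}}{22533}$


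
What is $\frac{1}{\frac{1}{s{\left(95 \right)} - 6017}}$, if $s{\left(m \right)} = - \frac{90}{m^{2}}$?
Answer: $- \frac{10860703}{1805} \approx -6017.0$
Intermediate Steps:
$s{\left(m \right)} = - \frac{90}{m^{2}}$
$\frac{1}{\frac{1}{s{\left(95 \right)} - 6017}} = \frac{1}{\frac{1}{- \frac{90}{9025} - 6017}} = \frac{1}{\frac{1}{\left(-90\right) \frac{1}{9025} - 6017}} = \frac{1}{\frac{1}{- \frac{18}{1805} - 6017}} = \frac{1}{\frac{1}{- \frac{10860703}{1805}}} = \frac{1}{- \frac{1805}{10860703}} = - \frac{10860703}{1805}$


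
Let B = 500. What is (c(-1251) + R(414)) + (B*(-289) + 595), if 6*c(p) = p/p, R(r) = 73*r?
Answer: -682097/6 ≈ -1.1368e+5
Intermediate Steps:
c(p) = ⅙ (c(p) = (p/p)/6 = (⅙)*1 = ⅙)
(c(-1251) + R(414)) + (B*(-289) + 595) = (⅙ + 73*414) + (500*(-289) + 595) = (⅙ + 30222) + (-144500 + 595) = 181333/6 - 143905 = -682097/6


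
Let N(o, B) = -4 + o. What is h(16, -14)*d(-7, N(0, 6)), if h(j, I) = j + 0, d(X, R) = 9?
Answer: 144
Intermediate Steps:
h(j, I) = j
h(16, -14)*d(-7, N(0, 6)) = 16*9 = 144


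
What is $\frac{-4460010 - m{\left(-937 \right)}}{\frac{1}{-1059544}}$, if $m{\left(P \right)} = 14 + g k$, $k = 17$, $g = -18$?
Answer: $4725267448592$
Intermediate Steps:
$m{\left(P \right)} = -292$ ($m{\left(P \right)} = 14 - 306 = -292$)
$\frac{-4460010 - m{\left(-937 \right)}}{\frac{1}{-1059544}} = \frac{-4460010 - -292}{\frac{1}{-1059544}} = \frac{-4460010 + 292}{- \frac{1}{1059544}} = \left(-4459718\right) \left(-1059544\right) = 4725267448592$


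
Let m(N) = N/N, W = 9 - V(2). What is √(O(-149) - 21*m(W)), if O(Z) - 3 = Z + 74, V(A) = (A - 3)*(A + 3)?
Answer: I*√93 ≈ 9.6436*I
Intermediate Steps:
V(A) = (-3 + A)*(3 + A)
W = 14 (W = 9 - (-9 + 2²) = 9 - (-9 + 4) = 9 - 1*(-5) = 9 + 5 = 14)
m(N) = 1
O(Z) = 77 + Z (O(Z) = 3 + (Z + 74) = 3 + (74 + Z) = 77 + Z)
√(O(-149) - 21*m(W)) = √((77 - 149) - 21*1) = √(-72 - 21) = √(-93) = I*√93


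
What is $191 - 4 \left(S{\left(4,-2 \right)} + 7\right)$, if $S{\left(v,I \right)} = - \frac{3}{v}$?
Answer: $166$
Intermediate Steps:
$191 - 4 \left(S{\left(4,-2 \right)} + 7\right) = 191 - 4 \left(- \frac{3}{4} + 7\right) = 191 - 25 = 166$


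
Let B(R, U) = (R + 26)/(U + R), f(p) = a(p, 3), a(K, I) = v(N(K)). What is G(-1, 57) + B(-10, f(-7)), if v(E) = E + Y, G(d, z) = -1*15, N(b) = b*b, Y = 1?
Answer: -73/5 ≈ -14.600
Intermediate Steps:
N(b) = b²
G(d, z) = -15
v(E) = 1 + E (v(E) = E + 1 = 1 + E)
a(K, I) = 1 + K²
f(p) = 1 + p²
B(R, U) = (26 + R)/(R + U)
G(-1, 57) + B(-10, f(-7)) = -15 + (26 - 10)/(-10 + (1 + (-7)²)) = -15 + 16/(-10 + (1 + 49)) = -15 + 16/(-10 + 50) = -15 + 16/40 = -15 + (1/40)*16 = -15 + ⅖ = -73/5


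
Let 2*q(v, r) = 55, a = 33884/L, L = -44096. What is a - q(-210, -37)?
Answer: -311631/11024 ≈ -28.268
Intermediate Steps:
a = -8471/11024 (a = 33884/(-44096) = 33884*(-1/44096) = -8471/11024 ≈ -0.76841)
q(v, r) = 55/2 (q(v, r) = (½)*55 = 55/2)
a - q(-210, -37) = -8471/11024 - 1*55/2 = -8471/11024 - 55/2 = -311631/11024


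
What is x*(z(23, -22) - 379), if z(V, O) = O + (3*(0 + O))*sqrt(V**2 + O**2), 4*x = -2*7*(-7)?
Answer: -19649/2 - 1617*sqrt(1013) ≈ -61290.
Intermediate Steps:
x = 49/2 (x = (-2*7*(-7))/4 = (-14*(-7))/4 = (1/4)*98 = 49/2 ≈ 24.500)
z(V, O) = O + 3*O*sqrt(O**2 + V**2) (z(V, O) = O + (3*O)*sqrt(O**2 + V**2) = O + 3*O*sqrt(O**2 + V**2))
x*(z(23, -22) - 379) = 49*(-22*(1 + 3*sqrt((-22)**2 + 23**2)) - 379)/2 = 49*(-22*(1 + 3*sqrt(484 + 529)) - 379)/2 = 49*(-22*(1 + 3*sqrt(1013)) - 379)/2 = 49*((-22 - 66*sqrt(1013)) - 379)/2 = 49*(-401 - 66*sqrt(1013))/2 = -19649/2 - 1617*sqrt(1013)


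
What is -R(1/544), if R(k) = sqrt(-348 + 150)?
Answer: -3*I*sqrt(22) ≈ -14.071*I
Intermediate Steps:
R(k) = 3*I*sqrt(22) (R(k) = sqrt(-198) = 3*I*sqrt(22))
-R(1/544) = -3*I*sqrt(22)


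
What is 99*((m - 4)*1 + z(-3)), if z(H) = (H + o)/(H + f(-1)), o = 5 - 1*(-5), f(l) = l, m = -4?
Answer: -3861/4 ≈ -965.25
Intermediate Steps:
o = 10 (o = 5 + 5 = 10)
z(H) = (10 + H)/(-1 + H) (z(H) = (H + 10)/(H - 1) = (10 + H)/(-1 + H))
99*((m - 4)*1 + z(-3)) = 99*((-4 - 4)*1 + (10 - 3)/(-1 - 3)) = 99*(-8*1 + 7/(-4)) = 99*(-8 - 1/4*7) = 99*(-8 - 7/4) = 99*(-39/4) = -3861/4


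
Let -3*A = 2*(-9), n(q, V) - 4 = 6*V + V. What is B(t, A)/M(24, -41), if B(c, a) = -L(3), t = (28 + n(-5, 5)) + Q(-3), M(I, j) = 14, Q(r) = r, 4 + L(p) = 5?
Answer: -1/14 ≈ -0.071429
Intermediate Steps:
L(p) = 1 (L(p) = -4 + 5 = 1)
n(q, V) = 4 + 7*V (n(q, V) = 4 + (6*V + V) = 4 + 7*V)
t = 64 (t = (28 + (4 + 7*5)) - 3 = (28 + (4 + 35)) - 3 = (28 + 39) - 3 = 67 - 3 = 64)
A = 6 (A = -2*(-9)/3 = -1/3*(-18) = 6)
B(c, a) = -1 (B(c, a) = -1*1 = -1)
B(t, A)/M(24, -41) = -1/14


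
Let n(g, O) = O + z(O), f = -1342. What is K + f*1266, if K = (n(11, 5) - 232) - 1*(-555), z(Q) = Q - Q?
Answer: -1698644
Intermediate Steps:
z(Q) = 0
n(g, O) = O (n(g, O) = O + 0 = O)
K = 328 (K = (5 - 232) - 1*(-555) = -227 + 555 = 328)
K + f*1266 = 328 - 1342*1266 = 328 - 1698972 = -1698644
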